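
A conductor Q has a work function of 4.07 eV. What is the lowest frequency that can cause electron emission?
9.8412e+14 Hz

The threshold frequency is when the photon energy equals the work function:
hf₀ = φ

Solving for f₀:
f₀ = φ/h = (4.07 eV × 1.602×10⁻¹⁹ J/eV) / (6.626×10⁻³⁴ J·s)
f₀ = 9.8412e+14 Hz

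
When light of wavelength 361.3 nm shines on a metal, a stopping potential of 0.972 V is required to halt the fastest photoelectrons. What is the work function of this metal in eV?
2.46 eV

The stopping potential gives the maximum kinetic energy: KE_max = eV_s = 0.972 eV

From Einstein's photoelectric equation: KE_max = hc/λ - φ
Rearranging: φ = hc/λ - KE_max

Calculate photon energy:
E_photon = hc/λ = (6.626×10⁻³⁴ J·s)(3×10⁸ m/s) / (361.3×10⁻⁹ m) = 3.4316 eV

Therefore:
φ = 3.4316 - 0.972 = 2.46 eV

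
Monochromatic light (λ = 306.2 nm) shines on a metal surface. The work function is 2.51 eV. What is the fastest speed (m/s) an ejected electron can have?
7.3580e+05 m/s

First, find the maximum kinetic energy:
E_photon = hc/λ = 4.0491 eV
KE_max = E_photon - φ = 4.0491 - 2.51 = 1.5391 eV

Convert to Joules: KE_max = 1.5391 × 1.602×10⁻¹⁹ J = 2.4659e-19 J

Then use KE = ½mv² to find velocity:
v = √(2·KE/m) = √(2 × 2.4659e-19 J / 9.109e-31 kg)
v = 7.3580e+05 m/s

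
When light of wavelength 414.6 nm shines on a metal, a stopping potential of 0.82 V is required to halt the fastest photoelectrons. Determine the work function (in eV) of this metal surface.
2.17 eV

The stopping potential gives the maximum kinetic energy: KE_max = eV_s = 0.82 eV

From Einstein's photoelectric equation: KE_max = hc/λ - φ
Rearranging: φ = hc/λ - KE_max

Calculate photon energy:
E_photon = hc/λ = (6.626×10⁻³⁴ J·s)(3×10⁸ m/s) / (414.6×10⁻⁹ m) = 2.9905 eV

Therefore:
φ = 2.9905 - 0.82 = 2.17 eV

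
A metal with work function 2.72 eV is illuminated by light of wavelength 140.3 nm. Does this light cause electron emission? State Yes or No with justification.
Yes

For photoemission, the photon energy must exceed the work function.

Photon energy: E = hc/λ = 8.8371 eV
Work function: φ = 2.72 eV

Since E_photon (8.8371 eV) > φ (2.72 eV), photoemission WILL occur.
The threshold wavelength is λ₀ = hc/φ = 455.8 nm.
Since 140.3 nm < 455.8 nm, the light has sufficient energy.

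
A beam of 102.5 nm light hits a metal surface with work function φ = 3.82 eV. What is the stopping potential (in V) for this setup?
8.2760 V

The stopping potential V_s satisfies: eV_s = KE_max

First, find KE_max using Einstein's equation:
E_photon = hc/λ = 12.0960 eV
KE_max = E_photon - φ = 12.0960 - 3.82 = 8.2760 eV

Since eV_s = KE_max:
V_s = KE_max/e = 8.2760 V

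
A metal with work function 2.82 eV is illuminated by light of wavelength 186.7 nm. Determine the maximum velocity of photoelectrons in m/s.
1.1593e+06 m/s

First, find the maximum kinetic energy:
E_photon = hc/λ = 6.6408 eV
KE_max = E_photon - φ = 6.6408 - 2.82 = 3.8208 eV

Convert to Joules: KE_max = 3.8208 × 1.602×10⁻¹⁹ J = 6.1216e-19 J

Then use KE = ½mv² to find velocity:
v = √(2·KE/m) = √(2 × 6.1216e-19 J / 9.109e-31 kg)
v = 1.1593e+06 m/s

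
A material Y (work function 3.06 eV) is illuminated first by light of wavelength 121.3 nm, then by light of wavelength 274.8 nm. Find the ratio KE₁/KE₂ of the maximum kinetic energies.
4.9327

Using Einstein's equation: KE_max = hc/λ - φ

For λ₁ = 121.3 nm:
E₁ = hc/λ₁ = 10.2213 eV
KE₁ = E₁ - φ = 10.2213 - 3.06 = 7.1613 eV

For λ₂ = 274.8 nm:
E₂ = hc/λ₂ = 4.5118 eV
KE₂ = E₂ - φ = 4.5118 - 3.06 = 1.4518 eV

Ratio: KE₁/KE₂ = 7.1613/1.4518 = 4.9327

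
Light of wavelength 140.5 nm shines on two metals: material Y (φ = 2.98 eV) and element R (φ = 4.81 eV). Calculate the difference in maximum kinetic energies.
1.8300 eV

Using KE_max = hc/λ - φ for each metal:

Photon energy: E = hc/λ = 8.8245 eV

For material Y (φ₁ = 2.98 eV):
KE₁ = E - φ₁ = 8.8245 - 2.98 = 5.8445 eV

For element R (φ₂ = 4.81 eV):
KE₂ = E - φ₂ = 8.8245 - 4.81 = 4.0145 eV

Difference:
ΔKE = KE₁ - KE₂ = 5.8445 - 4.0145 = 1.8300 eV

Note: The difference equals the difference in work functions: 4.81 - 2.98 = 1.83 eV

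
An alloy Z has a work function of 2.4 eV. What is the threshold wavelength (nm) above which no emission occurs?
516.60 nm

The threshold wavelength is when the photon energy equals the work function:
hc/λ₀ = φ

Solving for λ₀:
λ₀ = hc/φ = (6.626×10⁻³⁴ J·s)(3×10⁸ m/s) / (2.4 eV × 1.602×10⁻¹⁹ J/eV)
λ₀ = 516.60 nm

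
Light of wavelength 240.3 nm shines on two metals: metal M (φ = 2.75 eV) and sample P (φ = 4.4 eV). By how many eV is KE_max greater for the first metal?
1.6500 eV

Using KE_max = hc/λ - φ for each metal:

Photon energy: E = hc/λ = 5.1596 eV

For metal M (φ₁ = 2.75 eV):
KE₁ = E - φ₁ = 5.1596 - 2.75 = 2.4096 eV

For sample P (φ₂ = 4.4 eV):
KE₂ = E - φ₂ = 5.1596 - 4.4 = 0.7596 eV

Difference:
ΔKE = KE₁ - KE₂ = 2.4096 - 0.7596 = 1.6500 eV

Note: The difference equals the difference in work functions: 4.4 - 2.75 = 1.65 eV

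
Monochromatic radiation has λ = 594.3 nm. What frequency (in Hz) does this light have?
5.0445e+14 Hz

Using the wave equation: c = fλ

Solving for frequency:
f = c/λ = (3×10⁸ m/s) / (594.3×10⁻⁹ m)
f = 5.0445e+14 Hz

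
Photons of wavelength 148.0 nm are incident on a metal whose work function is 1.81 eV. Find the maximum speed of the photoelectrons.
1.5199e+06 m/s

First, find the maximum kinetic energy:
E_photon = hc/λ = 8.3773 eV
KE_max = E_photon - φ = 8.3773 - 1.81 = 6.5673 eV

Convert to Joules: KE_max = 6.5673 × 1.602×10⁻¹⁹ J = 1.0522e-18 J

Then use KE = ½mv² to find velocity:
v = √(2·KE/m) = √(2 × 1.0522e-18 J / 9.109e-31 kg)
v = 1.5199e+06 m/s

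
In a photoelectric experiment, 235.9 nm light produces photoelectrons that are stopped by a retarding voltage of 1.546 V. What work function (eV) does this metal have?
3.71 eV

The stopping potential gives the maximum kinetic energy: KE_max = eV_s = 1.546 eV

From Einstein's photoelectric equation: KE_max = hc/λ - φ
Rearranging: φ = hc/λ - KE_max

Calculate photon energy:
E_photon = hc/λ = (6.626×10⁻³⁴ J·s)(3×10⁸ m/s) / (235.9×10⁻⁹ m) = 5.2558 eV

Therefore:
φ = 5.2558 - 1.546 = 3.71 eV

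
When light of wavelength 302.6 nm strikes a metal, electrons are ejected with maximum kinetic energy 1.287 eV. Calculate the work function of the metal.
2.81 eV

From Einstein's photoelectric equation: KE_max = hf - φ = hc/λ - φ

Rearranging for φ:
φ = hc/λ - KE_max

Calculate photon energy:
E_photon = hc/λ = 4.0973 eV

Therefore:
φ = 4.0973 - 1.287 = 2.81 eV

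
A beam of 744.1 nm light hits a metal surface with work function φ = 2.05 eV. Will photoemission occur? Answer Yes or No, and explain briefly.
No

For photoemission, the photon energy must exceed the work function.

Photon energy: E = hc/λ = 1.6662 eV
Work function: φ = 2.05 eV

Since E_photon (1.6662 eV) < φ (2.05 eV), photoemission will NOT occur.
The threshold wavelength is λ₀ = hc/φ = 604.8 nm.
Since 744.1 nm > 604.8 nm, the photons lack sufficient energy.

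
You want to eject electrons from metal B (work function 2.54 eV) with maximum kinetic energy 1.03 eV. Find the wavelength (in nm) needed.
347.29 nm

From Einstein's equation: KE_max = hc/λ - φ

Rearranging for λ:
hc/λ = KE_max + φ
λ = hc/(KE_max + φ)

Required photon energy:
E_photon = KE_max + φ = 1.03 + 2.54 = 3.57 eV

Required wavelength:
λ = hc/E_photon = (6.626×10⁻³⁴)(3×10⁸) / (3.57 × 1.602×10⁻¹⁹)
λ = 347.29 nm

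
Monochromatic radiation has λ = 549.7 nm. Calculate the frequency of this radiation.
5.4537e+14 Hz

Using the wave equation: c = fλ

Solving for frequency:
f = c/λ = (3×10⁸ m/s) / (549.7×10⁻⁹ m)
f = 5.4537e+14 Hz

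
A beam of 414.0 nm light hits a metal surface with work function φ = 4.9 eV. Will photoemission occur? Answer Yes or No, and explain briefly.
No

For photoemission, the photon energy must exceed the work function.

Photon energy: E = hc/λ = 2.9948 eV
Work function: φ = 4.9 eV

Since E_photon (2.9948 eV) < φ (4.9 eV), photoemission will NOT occur.
The threshold wavelength is λ₀ = hc/φ = 253.0 nm.
Since 414.0 nm > 253.0 nm, the photons lack sufficient energy.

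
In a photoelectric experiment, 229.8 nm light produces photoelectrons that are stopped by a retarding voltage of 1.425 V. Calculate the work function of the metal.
3.97 eV

The stopping potential gives the maximum kinetic energy: KE_max = eV_s = 1.425 eV

From Einstein's photoelectric equation: KE_max = hc/λ - φ
Rearranging: φ = hc/λ - KE_max

Calculate photon energy:
E_photon = hc/λ = (6.626×10⁻³⁴ J·s)(3×10⁸ m/s) / (229.8×10⁻⁹ m) = 5.3953 eV

Therefore:
φ = 5.3953 - 1.425 = 3.97 eV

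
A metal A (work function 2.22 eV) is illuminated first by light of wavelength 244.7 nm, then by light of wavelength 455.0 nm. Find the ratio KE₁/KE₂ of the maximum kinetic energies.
5.6380

Using Einstein's equation: KE_max = hc/λ - φ

For λ₁ = 244.7 nm:
E₁ = hc/λ₁ = 5.0668 eV
KE₁ = E₁ - φ = 5.0668 - 2.22 = 2.8468 eV

For λ₂ = 455.0 nm:
E₂ = hc/λ₂ = 2.7249 eV
KE₂ = E₂ - φ = 2.7249 - 2.22 = 0.5049 eV

Ratio: KE₁/KE₂ = 2.8468/0.5049 = 5.6380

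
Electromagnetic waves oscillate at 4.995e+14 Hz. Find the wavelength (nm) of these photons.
600.19 nm

Using the wave equation: c = fλ

Solving for wavelength:
λ = c/f = (3×10⁸ m/s) / (4.995e+14 Hz)
λ = 600.19 nm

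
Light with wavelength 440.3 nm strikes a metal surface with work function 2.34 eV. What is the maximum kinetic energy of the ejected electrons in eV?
0.4759 eV

Using Einstein's photoelectric equation: KE_max = hf - φ = hc/λ - φ

First, calculate the photon energy:
E_photon = hc/λ = (6.626×10⁻³⁴ J·s)(3×10⁸ m/s) / (440.3×10⁻⁹ m)
E_photon = 2.8159 eV

Then, the maximum kinetic energy:
KE_max = E_photon - φ = 2.8159 eV - 2.34 eV = 0.4759 eV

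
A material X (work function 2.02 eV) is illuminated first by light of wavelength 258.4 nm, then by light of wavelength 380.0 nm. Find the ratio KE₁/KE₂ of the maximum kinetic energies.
2.2355

Using Einstein's equation: KE_max = hc/λ - φ

For λ₁ = 258.4 nm:
E₁ = hc/λ₁ = 4.7982 eV
KE₁ = E₁ - φ = 4.7982 - 2.02 = 2.7782 eV

For λ₂ = 380.0 nm:
E₂ = hc/λ₂ = 3.2627 eV
KE₂ = E₂ - φ = 3.2627 - 2.02 = 1.2427 eV

Ratio: KE₁/KE₂ = 2.7782/1.2427 = 2.2355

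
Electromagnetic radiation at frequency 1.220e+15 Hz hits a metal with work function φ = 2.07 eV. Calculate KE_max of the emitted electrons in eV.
2.9755 eV

Using Einstein's photoelectric equation: KE_max = hf - φ

First, calculate the photon energy:
E_photon = hf = (6.626×10⁻³⁴ J·s)(1.220e+15 Hz)
E_photon = 5.0455 eV

Then, the maximum kinetic energy:
KE_max = E_photon - φ = 5.0455 eV - 2.07 eV = 2.9755 eV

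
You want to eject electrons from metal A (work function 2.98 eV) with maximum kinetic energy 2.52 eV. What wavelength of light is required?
225.43 nm

From Einstein's equation: KE_max = hc/λ - φ

Rearranging for λ:
hc/λ = KE_max + φ
λ = hc/(KE_max + φ)

Required photon energy:
E_photon = KE_max + φ = 2.52 + 2.98 = 5.50 eV

Required wavelength:
λ = hc/E_photon = (6.626×10⁻³⁴)(3×10⁸) / (5.50 × 1.602×10⁻¹⁹)
λ = 225.43 nm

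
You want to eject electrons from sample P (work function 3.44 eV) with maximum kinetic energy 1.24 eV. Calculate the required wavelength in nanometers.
264.92 nm

From Einstein's equation: KE_max = hc/λ - φ

Rearranging for λ:
hc/λ = KE_max + φ
λ = hc/(KE_max + φ)

Required photon energy:
E_photon = KE_max + φ = 1.24 + 3.44 = 4.68 eV

Required wavelength:
λ = hc/E_photon = (6.626×10⁻³⁴)(3×10⁸) / (4.68 × 1.602×10⁻¹⁹)
λ = 264.92 nm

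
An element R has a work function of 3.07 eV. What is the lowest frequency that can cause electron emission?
7.4232e+14 Hz

The threshold frequency is when the photon energy equals the work function:
hf₀ = φ

Solving for f₀:
f₀ = φ/h = (3.07 eV × 1.602×10⁻¹⁹ J/eV) / (6.626×10⁻³⁴ J·s)
f₀ = 7.4232e+14 Hz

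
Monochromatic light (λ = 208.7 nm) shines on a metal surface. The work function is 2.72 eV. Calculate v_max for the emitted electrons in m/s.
1.0644e+06 m/s

First, find the maximum kinetic energy:
E_photon = hc/λ = 5.9408 eV
KE_max = E_photon - φ = 5.9408 - 2.72 = 3.2208 eV

Convert to Joules: KE_max = 3.2208 × 1.602×10⁻¹⁹ J = 5.1603e-19 J

Then use KE = ½mv² to find velocity:
v = √(2·KE/m) = √(2 × 5.1603e-19 J / 9.109e-31 kg)
v = 1.0644e+06 m/s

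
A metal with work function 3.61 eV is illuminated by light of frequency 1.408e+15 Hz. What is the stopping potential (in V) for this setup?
2.2130 V

The stopping potential V_s satisfies: eV_s = KE_max

First, find KE_max using Einstein's equation:
E_photon = hf = (6.626×10⁻³⁴ J·s)(1.408e+15 Hz) = 5.8230 eV
KE_max = E_photon - φ = 5.8230 - 3.61 = 2.2130 eV

Since eV_s = KE_max:
V_s = KE_max/e = 2.2130 V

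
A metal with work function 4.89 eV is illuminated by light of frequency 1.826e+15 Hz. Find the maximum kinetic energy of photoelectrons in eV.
2.6617 eV

Using Einstein's photoelectric equation: KE_max = hf - φ

First, calculate the photon energy:
E_photon = hf = (6.626×10⁻³⁴ J·s)(1.826e+15 Hz)
E_photon = 7.5517 eV

Then, the maximum kinetic energy:
KE_max = E_photon - φ = 7.5517 eV - 4.89 eV = 2.6617 eV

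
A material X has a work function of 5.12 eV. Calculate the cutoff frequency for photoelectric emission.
1.2380e+15 Hz

The threshold frequency is when the photon energy equals the work function:
hf₀ = φ

Solving for f₀:
f₀ = φ/h = (5.12 eV × 1.602×10⁻¹⁹ J/eV) / (6.626×10⁻³⁴ J·s)
f₀ = 1.2380e+15 Hz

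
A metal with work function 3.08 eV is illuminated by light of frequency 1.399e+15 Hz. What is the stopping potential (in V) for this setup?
2.7058 V

The stopping potential V_s satisfies: eV_s = KE_max

First, find KE_max using Einstein's equation:
E_photon = hf = (6.626×10⁻³⁴ J·s)(1.399e+15 Hz) = 5.7858 eV
KE_max = E_photon - φ = 5.7858 - 3.08 = 2.7058 eV

Since eV_s = KE_max:
V_s = KE_max/e = 2.7058 V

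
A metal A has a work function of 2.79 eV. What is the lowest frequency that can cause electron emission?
6.7462e+14 Hz

The threshold frequency is when the photon energy equals the work function:
hf₀ = φ

Solving for f₀:
f₀ = φ/h = (2.79 eV × 1.602×10⁻¹⁹ J/eV) / (6.626×10⁻³⁴ J·s)
f₀ = 6.7462e+14 Hz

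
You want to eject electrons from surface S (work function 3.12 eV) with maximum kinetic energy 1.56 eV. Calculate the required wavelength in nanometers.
264.92 nm

From Einstein's equation: KE_max = hc/λ - φ

Rearranging for λ:
hc/λ = KE_max + φ
λ = hc/(KE_max + φ)

Required photon energy:
E_photon = KE_max + φ = 1.56 + 3.12 = 4.68 eV

Required wavelength:
λ = hc/E_photon = (6.626×10⁻³⁴)(3×10⁸) / (4.68 × 1.602×10⁻¹⁹)
λ = 264.92 nm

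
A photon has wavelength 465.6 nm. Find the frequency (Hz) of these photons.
6.4388e+14 Hz

Using the wave equation: c = fλ

Solving for frequency:
f = c/λ = (3×10⁸ m/s) / (465.6×10⁻⁹ m)
f = 6.4388e+14 Hz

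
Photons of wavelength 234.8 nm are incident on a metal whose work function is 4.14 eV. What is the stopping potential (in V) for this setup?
1.1404 V

The stopping potential V_s satisfies: eV_s = KE_max

First, find KE_max using Einstein's equation:
E_photon = hc/λ = 5.2804 eV
KE_max = E_photon - φ = 5.2804 - 4.14 = 1.1404 eV

Since eV_s = KE_max:
V_s = KE_max/e = 1.1404 V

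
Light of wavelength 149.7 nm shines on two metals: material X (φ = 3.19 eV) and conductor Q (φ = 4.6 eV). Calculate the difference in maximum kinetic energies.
1.4100 eV

Using KE_max = hc/λ - φ for each metal:

Photon energy: E = hc/λ = 8.2822 eV

For material X (φ₁ = 3.19 eV):
KE₁ = E - φ₁ = 8.2822 - 3.19 = 5.0922 eV

For conductor Q (φ₂ = 4.6 eV):
KE₂ = E - φ₂ = 8.2822 - 4.6 = 3.6822 eV

Difference:
ΔKE = KE₁ - KE₂ = 5.0922 - 3.6822 = 1.4100 eV

Note: The difference equals the difference in work functions: 4.6 - 3.19 = 1.41 eV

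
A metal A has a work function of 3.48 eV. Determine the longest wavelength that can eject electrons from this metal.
356.28 nm

The threshold wavelength is when the photon energy equals the work function:
hc/λ₀ = φ

Solving for λ₀:
λ₀ = hc/φ = (6.626×10⁻³⁴ J·s)(3×10⁸ m/s) / (3.48 eV × 1.602×10⁻¹⁹ J/eV)
λ₀ = 356.28 nm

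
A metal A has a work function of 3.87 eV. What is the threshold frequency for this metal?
9.3576e+14 Hz

The threshold frequency is when the photon energy equals the work function:
hf₀ = φ

Solving for f₀:
f₀ = φ/h = (3.87 eV × 1.602×10⁻¹⁹ J/eV) / (6.626×10⁻³⁴ J·s)
f₀ = 9.3576e+14 Hz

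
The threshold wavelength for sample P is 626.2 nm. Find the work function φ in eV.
1.98 eV

At the threshold wavelength, photon energy equals work function:
φ = hc/λ₀

Calculating:
φ = (6.626×10⁻³⁴ J·s)(3×10⁸ m/s) / (626.2×10⁻⁹ m)
φ = 1.98 eV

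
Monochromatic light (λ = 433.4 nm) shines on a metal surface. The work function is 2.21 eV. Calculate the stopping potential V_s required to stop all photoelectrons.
0.6507 V

The stopping potential V_s satisfies: eV_s = KE_max

First, find KE_max using Einstein's equation:
E_photon = hc/λ = 2.8607 eV
KE_max = E_photon - φ = 2.8607 - 2.21 = 0.6507 eV

Since eV_s = KE_max:
V_s = KE_max/e = 0.6507 V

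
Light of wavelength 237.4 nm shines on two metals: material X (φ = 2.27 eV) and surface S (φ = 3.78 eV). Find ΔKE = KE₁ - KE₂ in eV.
1.5100 eV

Using KE_max = hc/λ - φ for each metal:

Photon energy: E = hc/λ = 5.2226 eV

For material X (φ₁ = 2.27 eV):
KE₁ = E - φ₁ = 5.2226 - 2.27 = 2.9526 eV

For surface S (φ₂ = 3.78 eV):
KE₂ = E - φ₂ = 5.2226 - 3.78 = 1.4426 eV

Difference:
ΔKE = KE₁ - KE₂ = 2.9526 - 1.4426 = 1.5100 eV

Note: The difference equals the difference in work functions: 3.78 - 2.27 = 1.51 eV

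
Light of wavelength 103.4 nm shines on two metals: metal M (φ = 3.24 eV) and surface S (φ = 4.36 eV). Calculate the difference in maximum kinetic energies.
1.1200 eV

Using KE_max = hc/λ - φ for each metal:

Photon energy: E = hc/λ = 11.9907 eV

For metal M (φ₁ = 3.24 eV):
KE₁ = E - φ₁ = 11.9907 - 3.24 = 8.7507 eV

For surface S (φ₂ = 4.36 eV):
KE₂ = E - φ₂ = 11.9907 - 4.36 = 7.6307 eV

Difference:
ΔKE = KE₁ - KE₂ = 8.7507 - 7.6307 = 1.1200 eV

Note: The difference equals the difference in work functions: 4.36 - 3.24 = 1.12 eV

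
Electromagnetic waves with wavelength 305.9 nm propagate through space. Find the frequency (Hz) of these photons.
9.8003e+14 Hz

Using the wave equation: c = fλ

Solving for frequency:
f = c/λ = (3×10⁸ m/s) / (305.9×10⁻⁹ m)
f = 9.8003e+14 Hz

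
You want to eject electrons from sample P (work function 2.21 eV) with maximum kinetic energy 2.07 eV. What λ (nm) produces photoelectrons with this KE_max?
289.68 nm

From Einstein's equation: KE_max = hc/λ - φ

Rearranging for λ:
hc/λ = KE_max + φ
λ = hc/(KE_max + φ)

Required photon energy:
E_photon = KE_max + φ = 2.07 + 2.21 = 4.28 eV

Required wavelength:
λ = hc/E_photon = (6.626×10⁻³⁴)(3×10⁸) / (4.28 × 1.602×10⁻¹⁹)
λ = 289.68 nm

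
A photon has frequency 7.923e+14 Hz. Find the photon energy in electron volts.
3.2767 eV

Using E = hf:

E = hf = (6.626×10⁻³⁴ J·s)(7.923e+14 Hz)
E = 3.2767 eV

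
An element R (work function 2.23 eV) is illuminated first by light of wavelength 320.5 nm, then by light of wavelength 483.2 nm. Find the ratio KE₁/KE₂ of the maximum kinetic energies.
4.8779

Using Einstein's equation: KE_max = hc/λ - φ

For λ₁ = 320.5 nm:
E₁ = hc/λ₁ = 3.8685 eV
KE₁ = E₁ - φ = 3.8685 - 2.23 = 1.6385 eV

For λ₂ = 483.2 nm:
E₂ = hc/λ₂ = 2.5659 eV
KE₂ = E₂ - φ = 2.5659 - 2.23 = 0.3359 eV

Ratio: KE₁/KE₂ = 1.6385/0.3359 = 4.8779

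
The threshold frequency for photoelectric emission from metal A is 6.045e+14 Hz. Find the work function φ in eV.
2.50 eV

At the threshold frequency, photon energy equals work function:
φ = hf₀

Calculating:
φ = (6.626×10⁻³⁴ J·s)(6.045e+14 Hz)
φ = 2.50 eV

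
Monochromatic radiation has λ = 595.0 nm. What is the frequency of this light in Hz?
5.0385e+14 Hz

Using the wave equation: c = fλ

Solving for frequency:
f = c/λ = (3×10⁸ m/s) / (595.0×10⁻⁹ m)
f = 5.0385e+14 Hz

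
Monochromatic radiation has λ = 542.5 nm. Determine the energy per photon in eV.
2.2854 eV

Using E = hf = hc/λ:

E = hc/λ = (6.626×10⁻³⁴ J·s)(3×10⁸ m/s) / (542.5×10⁻⁹ m)
E = 2.2854 eV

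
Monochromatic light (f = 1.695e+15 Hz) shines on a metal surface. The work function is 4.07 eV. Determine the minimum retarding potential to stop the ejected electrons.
2.9400 V

The stopping potential V_s satisfies: eV_s = KE_max

First, find KE_max using Einstein's equation:
E_photon = hf = (6.626×10⁻³⁴ J·s)(1.695e+15 Hz) = 7.0100 eV
KE_max = E_photon - φ = 7.0100 - 4.07 = 2.9400 eV

Since eV_s = KE_max:
V_s = KE_max/e = 2.9400 V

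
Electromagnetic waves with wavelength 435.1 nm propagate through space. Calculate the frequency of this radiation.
6.8902e+14 Hz

Using the wave equation: c = fλ

Solving for frequency:
f = c/λ = (3×10⁸ m/s) / (435.1×10⁻⁹ m)
f = 6.8902e+14 Hz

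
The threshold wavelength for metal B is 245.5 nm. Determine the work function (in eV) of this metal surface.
5.05 eV

At the threshold wavelength, photon energy equals work function:
φ = hc/λ₀

Calculating:
φ = (6.626×10⁻³⁴ J·s)(3×10⁸ m/s) / (245.5×10⁻⁹ m)
φ = 5.05 eV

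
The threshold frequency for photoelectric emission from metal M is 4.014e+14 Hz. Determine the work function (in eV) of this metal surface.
1.66 eV

At the threshold frequency, photon energy equals work function:
φ = hf₀

Calculating:
φ = (6.626×10⁻³⁴ J·s)(4.014e+14 Hz)
φ = 1.66 eV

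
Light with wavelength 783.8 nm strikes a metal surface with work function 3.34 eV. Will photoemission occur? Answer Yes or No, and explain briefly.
No

For photoemission, the photon energy must exceed the work function.

Photon energy: E = hc/λ = 1.5818 eV
Work function: φ = 3.34 eV

Since E_photon (1.5818 eV) < φ (3.34 eV), photoemission will NOT occur.
The threshold wavelength is λ₀ = hc/φ = 371.2 nm.
Since 783.8 nm > 371.2 nm, the photons lack sufficient energy.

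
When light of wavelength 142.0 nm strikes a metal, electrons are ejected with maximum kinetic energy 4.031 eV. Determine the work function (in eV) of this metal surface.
4.70 eV

From Einstein's photoelectric equation: KE_max = hf - φ = hc/λ - φ

Rearranging for φ:
φ = hc/λ - KE_max

Calculate photon energy:
E_photon = hc/λ = 8.7313 eV

Therefore:
φ = 8.7313 - 4.031 = 4.70 eV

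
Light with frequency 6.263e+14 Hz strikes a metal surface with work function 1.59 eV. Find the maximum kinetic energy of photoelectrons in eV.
1.0002 eV

Using Einstein's photoelectric equation: KE_max = hf - φ

First, calculate the photon energy:
E_photon = hf = (6.626×10⁻³⁴ J·s)(6.263e+14 Hz)
E_photon = 2.5902 eV

Then, the maximum kinetic energy:
KE_max = E_photon - φ = 2.5902 eV - 1.59 eV = 1.0002 eV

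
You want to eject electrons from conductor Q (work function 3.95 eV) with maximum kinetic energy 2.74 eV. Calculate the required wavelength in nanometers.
185.33 nm

From Einstein's equation: KE_max = hc/λ - φ

Rearranging for λ:
hc/λ = KE_max + φ
λ = hc/(KE_max + φ)

Required photon energy:
E_photon = KE_max + φ = 2.74 + 3.95 = 6.69 eV

Required wavelength:
λ = hc/E_photon = (6.626×10⁻³⁴)(3×10⁸) / (6.69 × 1.602×10⁻¹⁹)
λ = 185.33 nm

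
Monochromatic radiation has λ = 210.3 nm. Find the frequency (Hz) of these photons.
1.4255e+15 Hz

Using the wave equation: c = fλ

Solving for frequency:
f = c/λ = (3×10⁸ m/s) / (210.3×10⁻⁹ m)
f = 1.4255e+15 Hz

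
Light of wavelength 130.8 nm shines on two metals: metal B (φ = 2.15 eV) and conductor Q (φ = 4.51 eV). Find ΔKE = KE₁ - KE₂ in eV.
2.3600 eV

Using KE_max = hc/λ - φ for each metal:

Photon energy: E = hc/λ = 9.4789 eV

For metal B (φ₁ = 2.15 eV):
KE₁ = E - φ₁ = 9.4789 - 2.15 = 7.3289 eV

For conductor Q (φ₂ = 4.51 eV):
KE₂ = E - φ₂ = 9.4789 - 4.51 = 4.9689 eV

Difference:
ΔKE = KE₁ - KE₂ = 7.3289 - 4.9689 = 2.3600 eV

Note: The difference equals the difference in work functions: 4.51 - 2.15 = 2.36 eV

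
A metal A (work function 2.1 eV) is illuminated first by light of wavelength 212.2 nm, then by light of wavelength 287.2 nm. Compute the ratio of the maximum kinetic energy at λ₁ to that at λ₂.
1.6882

Using Einstein's equation: KE_max = hc/λ - φ

For λ₁ = 212.2 nm:
E₁ = hc/λ₁ = 5.8428 eV
KE₁ = E₁ - φ = 5.8428 - 2.1 = 3.7428 eV

For λ₂ = 287.2 nm:
E₂ = hc/λ₂ = 4.3170 eV
KE₂ = E₂ - φ = 4.3170 - 2.1 = 2.2170 eV

Ratio: KE₁/KE₂ = 3.7428/2.2170 = 1.6882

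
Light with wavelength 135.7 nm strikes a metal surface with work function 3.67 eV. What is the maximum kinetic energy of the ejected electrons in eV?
5.4666 eV

Using Einstein's photoelectric equation: KE_max = hf - φ = hc/λ - φ

First, calculate the photon energy:
E_photon = hc/λ = (6.626×10⁻³⁴ J·s)(3×10⁸ m/s) / (135.7×10⁻⁹ m)
E_photon = 9.1366 eV

Then, the maximum kinetic energy:
KE_max = E_photon - φ = 9.1366 eV - 3.67 eV = 5.4666 eV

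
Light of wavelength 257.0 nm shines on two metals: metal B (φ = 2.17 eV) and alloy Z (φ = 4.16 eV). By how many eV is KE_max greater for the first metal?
1.9900 eV

Using KE_max = hc/λ - φ for each metal:

Photon energy: E = hc/λ = 4.8243 eV

For metal B (φ₁ = 2.17 eV):
KE₁ = E - φ₁ = 4.8243 - 2.17 = 2.6543 eV

For alloy Z (φ₂ = 4.16 eV):
KE₂ = E - φ₂ = 4.8243 - 4.16 = 0.6643 eV

Difference:
ΔKE = KE₁ - KE₂ = 2.6543 - 0.6643 = 1.9900 eV

Note: The difference equals the difference in work functions: 4.16 - 2.17 = 1.99 eV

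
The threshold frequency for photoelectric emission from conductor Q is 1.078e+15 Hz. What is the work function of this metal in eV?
4.46 eV

At the threshold frequency, photon energy equals work function:
φ = hf₀

Calculating:
φ = (6.626×10⁻³⁴ J·s)(1.078e+15 Hz)
φ = 4.46 eV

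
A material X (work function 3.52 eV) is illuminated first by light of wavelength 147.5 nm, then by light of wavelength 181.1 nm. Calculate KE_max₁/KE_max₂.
1.4689

Using Einstein's equation: KE_max = hc/λ - φ

For λ₁ = 147.5 nm:
E₁ = hc/λ₁ = 8.4057 eV
KE₁ = E₁ - φ = 8.4057 - 3.52 = 4.8857 eV

For λ₂ = 181.1 nm:
E₂ = hc/λ₂ = 6.8462 eV
KE₂ = E₂ - φ = 6.8462 - 3.52 = 3.3262 eV

Ratio: KE₁/KE₂ = 4.8857/3.3262 = 1.4689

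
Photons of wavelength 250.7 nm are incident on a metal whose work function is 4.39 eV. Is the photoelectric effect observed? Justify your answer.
Yes

For photoemission, the photon energy must exceed the work function.

Photon energy: E = hc/λ = 4.9455 eV
Work function: φ = 4.39 eV

Since E_photon (4.9455 eV) > φ (4.39 eV), photoemission WILL occur.
The threshold wavelength is λ₀ = hc/φ = 282.4 nm.
Since 250.7 nm < 282.4 nm, the light has sufficient energy.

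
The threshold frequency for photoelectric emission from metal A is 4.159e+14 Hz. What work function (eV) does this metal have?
1.72 eV

At the threshold frequency, photon energy equals work function:
φ = hf₀

Calculating:
φ = (6.626×10⁻³⁴ J·s)(4.159e+14 Hz)
φ = 1.72 eV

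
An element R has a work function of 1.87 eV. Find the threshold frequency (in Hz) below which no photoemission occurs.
4.5216e+14 Hz

The threshold frequency is when the photon energy equals the work function:
hf₀ = φ

Solving for f₀:
f₀ = φ/h = (1.87 eV × 1.602×10⁻¹⁹ J/eV) / (6.626×10⁻³⁴ J·s)
f₀ = 4.5216e+14 Hz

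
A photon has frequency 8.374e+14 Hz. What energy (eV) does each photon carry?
3.4632 eV

Using E = hf:

E = hf = (6.626×10⁻³⁴ J·s)(8.374e+14 Hz)
E = 3.4632 eV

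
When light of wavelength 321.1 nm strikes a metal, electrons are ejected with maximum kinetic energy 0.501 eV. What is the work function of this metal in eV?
3.36 eV

From Einstein's photoelectric equation: KE_max = hf - φ = hc/λ - φ

Rearranging for φ:
φ = hc/λ - KE_max

Calculate photon energy:
E_photon = hc/λ = 3.8612 eV

Therefore:
φ = 3.8612 - 0.501 = 3.36 eV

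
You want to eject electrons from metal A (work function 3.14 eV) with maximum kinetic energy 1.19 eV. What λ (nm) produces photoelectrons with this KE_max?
286.34 nm

From Einstein's equation: KE_max = hc/λ - φ

Rearranging for λ:
hc/λ = KE_max + φ
λ = hc/(KE_max + φ)

Required photon energy:
E_photon = KE_max + φ = 1.19 + 3.14 = 4.33 eV

Required wavelength:
λ = hc/E_photon = (6.626×10⁻³⁴)(3×10⁸) / (4.33 × 1.602×10⁻¹⁹)
λ = 286.34 nm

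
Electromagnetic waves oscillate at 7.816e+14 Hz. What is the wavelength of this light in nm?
383.56 nm

Using the wave equation: c = fλ

Solving for wavelength:
λ = c/f = (3×10⁸ m/s) / (7.816e+14 Hz)
λ = 383.56 nm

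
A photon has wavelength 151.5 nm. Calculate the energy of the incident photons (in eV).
8.1838 eV

Using E = hf = hc/λ:

E = hc/λ = (6.626×10⁻³⁴ J·s)(3×10⁸ m/s) / (151.5×10⁻⁹ m)
E = 8.1838 eV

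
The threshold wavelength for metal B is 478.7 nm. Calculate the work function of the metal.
2.59 eV

At the threshold wavelength, photon energy equals work function:
φ = hc/λ₀

Calculating:
φ = (6.626×10⁻³⁴ J·s)(3×10⁸ m/s) / (478.7×10⁻⁹ m)
φ = 2.59 eV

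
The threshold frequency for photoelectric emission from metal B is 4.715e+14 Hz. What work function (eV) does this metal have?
1.95 eV

At the threshold frequency, photon energy equals work function:
φ = hf₀

Calculating:
φ = (6.626×10⁻³⁴ J·s)(4.715e+14 Hz)
φ = 1.95 eV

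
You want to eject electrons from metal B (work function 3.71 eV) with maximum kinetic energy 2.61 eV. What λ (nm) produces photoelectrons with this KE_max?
196.18 nm

From Einstein's equation: KE_max = hc/λ - φ

Rearranging for λ:
hc/λ = KE_max + φ
λ = hc/(KE_max + φ)

Required photon energy:
E_photon = KE_max + φ = 2.61 + 3.71 = 6.32 eV

Required wavelength:
λ = hc/E_photon = (6.626×10⁻³⁴)(3×10⁸) / (6.32 × 1.602×10⁻¹⁹)
λ = 196.18 nm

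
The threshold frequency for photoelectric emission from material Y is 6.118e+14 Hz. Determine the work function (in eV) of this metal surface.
2.53 eV

At the threshold frequency, photon energy equals work function:
φ = hf₀

Calculating:
φ = (6.626×10⁻³⁴ J·s)(6.118e+14 Hz)
φ = 2.53 eV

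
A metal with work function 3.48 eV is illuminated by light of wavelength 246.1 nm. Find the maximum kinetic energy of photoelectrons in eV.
1.5580 eV

Using Einstein's photoelectric equation: KE_max = hf - φ = hc/λ - φ

First, calculate the photon energy:
E_photon = hc/λ = (6.626×10⁻³⁴ J·s)(3×10⁸ m/s) / (246.1×10⁻⁹ m)
E_photon = 5.0380 eV

Then, the maximum kinetic energy:
KE_max = E_photon - φ = 5.0380 eV - 3.48 eV = 1.5580 eV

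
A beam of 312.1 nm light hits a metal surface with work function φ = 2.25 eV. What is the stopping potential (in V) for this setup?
1.7226 V

The stopping potential V_s satisfies: eV_s = KE_max

First, find KE_max using Einstein's equation:
E_photon = hc/λ = 3.9726 eV
KE_max = E_photon - φ = 3.9726 - 2.25 = 1.7226 eV

Since eV_s = KE_max:
V_s = KE_max/e = 1.7226 V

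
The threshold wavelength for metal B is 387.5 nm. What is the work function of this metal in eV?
3.20 eV

At the threshold wavelength, photon energy equals work function:
φ = hc/λ₀

Calculating:
φ = (6.626×10⁻³⁴ J·s)(3×10⁸ m/s) / (387.5×10⁻⁹ m)
φ = 3.20 eV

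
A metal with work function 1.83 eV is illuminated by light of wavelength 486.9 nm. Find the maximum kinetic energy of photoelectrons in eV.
0.7164 eV

Using Einstein's photoelectric equation: KE_max = hf - φ = hc/λ - φ

First, calculate the photon energy:
E_photon = hc/λ = (6.626×10⁻³⁴ J·s)(3×10⁸ m/s) / (486.9×10⁻⁹ m)
E_photon = 2.5464 eV

Then, the maximum kinetic energy:
KE_max = E_photon - φ = 2.5464 eV - 1.83 eV = 0.7164 eV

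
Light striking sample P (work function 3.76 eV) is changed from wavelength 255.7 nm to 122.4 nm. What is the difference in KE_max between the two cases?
5.2806 eV

Using Einstein's equation: KE_max = hc/λ - φ

For λ₁ = 255.7 nm:
KE₁ = hc/λ₁ - φ = 4.8488 - 3.76 = 1.0888 eV

For λ₂ = 122.4 nm:
KE₂ = hc/λ₂ - φ = 10.1294 - 3.76 = 6.3694 eV

Change in KE:
ΔKE = KE₂ - KE₁ = 6.3694 - 1.0888 = 5.2806 eV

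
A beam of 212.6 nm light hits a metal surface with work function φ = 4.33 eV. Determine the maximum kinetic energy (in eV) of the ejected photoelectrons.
1.5018 eV

Using Einstein's photoelectric equation: KE_max = hf - φ = hc/λ - φ

First, calculate the photon energy:
E_photon = hc/λ = (6.626×10⁻³⁴ J·s)(3×10⁸ m/s) / (212.6×10⁻⁹ m)
E_photon = 5.8318 eV

Then, the maximum kinetic energy:
KE_max = E_photon - φ = 5.8318 eV - 4.33 eV = 1.5018 eV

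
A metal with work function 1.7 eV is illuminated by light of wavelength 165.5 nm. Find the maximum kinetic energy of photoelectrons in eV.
5.7915 eV

Using Einstein's photoelectric equation: KE_max = hf - φ = hc/λ - φ

First, calculate the photon energy:
E_photon = hc/λ = (6.626×10⁻³⁴ J·s)(3×10⁸ m/s) / (165.5×10⁻⁹ m)
E_photon = 7.4915 eV

Then, the maximum kinetic energy:
KE_max = E_photon - φ = 7.4915 eV - 1.7 eV = 5.7915 eV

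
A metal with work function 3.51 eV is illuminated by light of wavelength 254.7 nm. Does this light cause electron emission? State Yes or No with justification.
Yes

For photoemission, the photon energy must exceed the work function.

Photon energy: E = hc/λ = 4.8679 eV
Work function: φ = 3.51 eV

Since E_photon (4.8679 eV) > φ (3.51 eV), photoemission WILL occur.
The threshold wavelength is λ₀ = hc/φ = 353.2 nm.
Since 254.7 nm < 353.2 nm, the light has sufficient energy.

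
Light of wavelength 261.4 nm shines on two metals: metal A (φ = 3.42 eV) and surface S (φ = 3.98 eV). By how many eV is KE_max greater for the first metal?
0.5600 eV

Using KE_max = hc/λ - φ for each metal:

Photon energy: E = hc/λ = 4.7431 eV

For metal A (φ₁ = 3.42 eV):
KE₁ = E - φ₁ = 4.7431 - 3.42 = 1.3231 eV

For surface S (φ₂ = 3.98 eV):
KE₂ = E - φ₂ = 4.7431 - 3.98 = 0.7631 eV

Difference:
ΔKE = KE₁ - KE₂ = 1.3231 - 0.7631 = 0.5600 eV

Note: The difference equals the difference in work functions: 3.98 - 3.42 = 0.56 eV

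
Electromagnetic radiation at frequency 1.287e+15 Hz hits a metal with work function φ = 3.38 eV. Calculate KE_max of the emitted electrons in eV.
1.9426 eV

Using Einstein's photoelectric equation: KE_max = hf - φ

First, calculate the photon energy:
E_photon = hf = (6.626×10⁻³⁴ J·s)(1.287e+15 Hz)
E_photon = 5.3226 eV

Then, the maximum kinetic energy:
KE_max = E_photon - φ = 5.3226 eV - 3.38 eV = 1.9426 eV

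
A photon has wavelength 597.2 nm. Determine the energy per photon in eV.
2.0761 eV

Using E = hf = hc/λ:

E = hc/λ = (6.626×10⁻³⁴ J·s)(3×10⁸ m/s) / (597.2×10⁻⁹ m)
E = 2.0761 eV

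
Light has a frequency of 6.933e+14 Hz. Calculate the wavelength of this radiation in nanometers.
432.41 nm

Using the wave equation: c = fλ

Solving for wavelength:
λ = c/f = (3×10⁸ m/s) / (6.933e+14 Hz)
λ = 432.41 nm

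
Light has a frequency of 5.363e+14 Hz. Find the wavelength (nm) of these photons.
559.00 nm

Using the wave equation: c = fλ

Solving for wavelength:
λ = c/f = (3×10⁸ m/s) / (5.363e+14 Hz)
λ = 559.00 nm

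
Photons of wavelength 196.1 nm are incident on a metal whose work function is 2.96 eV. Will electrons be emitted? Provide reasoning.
Yes

For photoemission, the photon energy must exceed the work function.

Photon energy: E = hc/λ = 6.3225 eV
Work function: φ = 2.96 eV

Since E_photon (6.3225 eV) > φ (2.96 eV), photoemission WILL occur.
The threshold wavelength is λ₀ = hc/φ = 418.9 nm.
Since 196.1 nm < 418.9 nm, the light has sufficient energy.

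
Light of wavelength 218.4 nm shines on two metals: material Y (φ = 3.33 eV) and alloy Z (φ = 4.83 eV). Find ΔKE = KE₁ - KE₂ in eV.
1.5000 eV

Using KE_max = hc/λ - φ for each metal:

Photon energy: E = hc/λ = 5.6769 eV

For material Y (φ₁ = 3.33 eV):
KE₁ = E - φ₁ = 5.6769 - 3.33 = 2.3469 eV

For alloy Z (φ₂ = 4.83 eV):
KE₂ = E - φ₂ = 5.6769 - 4.83 = 0.8469 eV

Difference:
ΔKE = KE₁ - KE₂ = 2.3469 - 0.8469 = 1.5000 eV

Note: The difference equals the difference in work functions: 4.83 - 3.33 = 1.50 eV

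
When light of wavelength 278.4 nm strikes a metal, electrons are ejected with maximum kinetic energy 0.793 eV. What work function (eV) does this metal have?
3.66 eV

From Einstein's photoelectric equation: KE_max = hf - φ = hc/λ - φ

Rearranging for φ:
φ = hc/λ - KE_max

Calculate photon energy:
E_photon = hc/λ = 4.4535 eV

Therefore:
φ = 4.4535 - 0.793 = 3.66 eV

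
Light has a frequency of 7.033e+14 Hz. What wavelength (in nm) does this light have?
426.27 nm

Using the wave equation: c = fλ

Solving for wavelength:
λ = c/f = (3×10⁸ m/s) / (7.033e+14 Hz)
λ = 426.27 nm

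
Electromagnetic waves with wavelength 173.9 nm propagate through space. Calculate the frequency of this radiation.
1.7239e+15 Hz

Using the wave equation: c = fλ

Solving for frequency:
f = c/λ = (3×10⁸ m/s) / (173.9×10⁻⁹ m)
f = 1.7239e+15 Hz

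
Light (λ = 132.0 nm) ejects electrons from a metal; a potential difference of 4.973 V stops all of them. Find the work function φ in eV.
4.42 eV

The stopping potential gives the maximum kinetic energy: KE_max = eV_s = 4.973 eV

From Einstein's photoelectric equation: KE_max = hc/λ - φ
Rearranging: φ = hc/λ - KE_max

Calculate photon energy:
E_photon = hc/λ = (6.626×10⁻³⁴ J·s)(3×10⁸ m/s) / (132.0×10⁻⁹ m) = 9.3927 eV

Therefore:
φ = 9.3927 - 4.973 = 4.42 eV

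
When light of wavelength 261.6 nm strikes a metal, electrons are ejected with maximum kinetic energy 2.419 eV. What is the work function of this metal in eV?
2.32 eV

From Einstein's photoelectric equation: KE_max = hf - φ = hc/λ - φ

Rearranging for φ:
φ = hc/λ - KE_max

Calculate photon energy:
E_photon = hc/λ = 4.7395 eV

Therefore:
φ = 4.7395 - 2.419 = 2.32 eV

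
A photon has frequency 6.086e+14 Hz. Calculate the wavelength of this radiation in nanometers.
492.59 nm

Using the wave equation: c = fλ

Solving for wavelength:
λ = c/f = (3×10⁸ m/s) / (6.086e+14 Hz)
λ = 492.59 nm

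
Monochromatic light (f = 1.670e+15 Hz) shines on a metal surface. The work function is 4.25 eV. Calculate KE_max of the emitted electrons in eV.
2.6566 eV

Using Einstein's photoelectric equation: KE_max = hf - φ

First, calculate the photon energy:
E_photon = hf = (6.626×10⁻³⁴ J·s)(1.670e+15 Hz)
E_photon = 6.9066 eV

Then, the maximum kinetic energy:
KE_max = E_photon - φ = 6.9066 eV - 4.25 eV = 2.6566 eV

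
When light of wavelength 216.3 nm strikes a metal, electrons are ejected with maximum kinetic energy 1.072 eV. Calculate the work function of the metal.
4.66 eV

From Einstein's photoelectric equation: KE_max = hf - φ = hc/λ - φ

Rearranging for φ:
φ = hc/λ - KE_max

Calculate photon energy:
E_photon = hc/λ = 5.7320 eV

Therefore:
φ = 5.7320 - 1.072 = 4.66 eV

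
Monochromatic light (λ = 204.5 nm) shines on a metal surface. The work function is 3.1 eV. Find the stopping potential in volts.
2.9628 V

The stopping potential V_s satisfies: eV_s = KE_max

First, find KE_max using Einstein's equation:
E_photon = hc/λ = 6.0628 eV
KE_max = E_photon - φ = 6.0628 - 3.1 = 2.9628 eV

Since eV_s = KE_max:
V_s = KE_max/e = 2.9628 V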